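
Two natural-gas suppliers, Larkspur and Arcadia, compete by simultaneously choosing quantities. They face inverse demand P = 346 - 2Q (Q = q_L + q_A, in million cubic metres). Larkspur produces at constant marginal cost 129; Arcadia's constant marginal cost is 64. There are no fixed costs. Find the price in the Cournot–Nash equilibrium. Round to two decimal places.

179.67

Larkspur's profit: π_L = (346 - 2Q)q_L - (129q_L). Setting ∂π_L/∂q_L = 0: 217 - 4q_L - 2(q_A) = 0.
Arcadia's first-order condition: 282 - 4q_A - 2(q_L) = 0.
So q_L = (217 - 2q_A)/4 and q_A = (282 - 2q_L)/4.
Substituting one into the other gives q_L = 76/3 and q_A = 347/6.
Total output Q = 499/6, so price P = 346 - 2·(499/6) = 539/3.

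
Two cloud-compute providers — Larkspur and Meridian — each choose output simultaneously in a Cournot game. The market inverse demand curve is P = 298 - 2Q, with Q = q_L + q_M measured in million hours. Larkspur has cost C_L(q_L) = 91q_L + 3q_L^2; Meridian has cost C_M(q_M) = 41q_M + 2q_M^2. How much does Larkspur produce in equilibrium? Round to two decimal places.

Larkspur's profit: π_L = (298 - 2Q)q_L - (91q_L + 3q_L²). Setting ∂π_L/∂q_L = 0: 207 - 10q_L - 2(q_M) = 0.
Meridian's first-order condition: 257 - 8q_M - 2(q_L) = 0.
Best responses: q_L = (207 - 2q_M)/10, q_M = (257 - 2q_L)/8.
Substituting one into the other gives q_L = 571/38 and q_M = 539/19.

15.03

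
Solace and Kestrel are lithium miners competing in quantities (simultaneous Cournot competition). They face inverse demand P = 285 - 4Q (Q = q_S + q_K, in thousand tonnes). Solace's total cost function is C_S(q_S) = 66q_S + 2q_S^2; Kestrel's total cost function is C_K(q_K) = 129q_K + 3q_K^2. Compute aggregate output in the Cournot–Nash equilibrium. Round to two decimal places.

Solace's profit: π_S = (285 - 4Q)q_S - (66q_S + 2q_S²). Setting ∂π_S/∂q_S = 0: 219 - 12q_S - 4(q_K) = 0.
Kestrel's first-order condition: 156 - 14q_K - 4(q_S) = 0.
Rearranging gives the reaction functions q_S = (219 - 4q_K)/12 and q_K = (156 - 4q_S)/14.
Solving the pair: q_S = 1221/76, q_K = 249/38.
Total output Q = 1221/76 + 249/38 = 1719/76.

22.62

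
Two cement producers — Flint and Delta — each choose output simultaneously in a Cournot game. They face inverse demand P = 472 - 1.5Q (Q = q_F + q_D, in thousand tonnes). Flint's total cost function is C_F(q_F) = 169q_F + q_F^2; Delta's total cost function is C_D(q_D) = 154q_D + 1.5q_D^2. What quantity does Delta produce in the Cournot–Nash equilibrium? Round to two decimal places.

Flint's profit: π_F = (472 - 1.5Q)q_F - (169q_F + q_F²). Setting ∂π_F/∂q_F = 0: 303 - 5q_F - (3/2)(q_D) = 0.
Delta's first-order condition: 318 - 6q_D - (3/2)(q_F) = 0.
So q_F = (303 - (3/2)q_D)/5 and q_D = (318 - (3/2)q_F)/6.
Substituting one into the other gives q_F = 1788/37 and q_D = 1514/37.

40.92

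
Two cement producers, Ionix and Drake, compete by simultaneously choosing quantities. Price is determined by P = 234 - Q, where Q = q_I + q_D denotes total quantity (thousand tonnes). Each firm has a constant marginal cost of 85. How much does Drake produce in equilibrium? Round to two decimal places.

A representative firm's profit is π_i = q_i(234 - Q) - 85q_i.
Setting ∂π_i/∂q_i = 0 with rivals' quantities fixed: 149 - 2q_i - q_j = 0.
By symmetry each firm produces the same amount; substituting q_j = q_i yields q_i = 149/3.

49.67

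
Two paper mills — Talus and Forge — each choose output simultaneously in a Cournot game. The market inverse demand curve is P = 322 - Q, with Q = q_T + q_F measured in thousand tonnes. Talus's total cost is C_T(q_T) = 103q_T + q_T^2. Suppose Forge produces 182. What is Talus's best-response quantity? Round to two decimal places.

9.25

With the rival's output fixed at 182, Talus's profit is π_T = (322 - 182 - q_T)q_T - (103q_T + q_T²) = (140 - q_T)q_T - (103q_T + q_T²).
∂π_T/∂q_T = 37 - 4q_T = 0, so q_T = 37/4.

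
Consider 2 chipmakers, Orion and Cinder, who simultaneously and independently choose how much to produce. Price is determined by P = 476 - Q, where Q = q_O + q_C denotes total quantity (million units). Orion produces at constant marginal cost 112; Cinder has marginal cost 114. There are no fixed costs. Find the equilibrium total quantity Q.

Orion's profit: π_O = (476 - Q)q_O - (112q_O). Setting ∂π_O/∂q_O = 0: 364 - 2q_O - (q_C) = 0.
Cinder's first-order condition: 362 - 2q_C - (q_O) = 0.
So q_O = (364 - q_C)/2 and q_C = (362 - q_O)/2.
Solving the pair: q_O = 122, q_C = 120.
Total output Q = 122 + 120 = 242.

242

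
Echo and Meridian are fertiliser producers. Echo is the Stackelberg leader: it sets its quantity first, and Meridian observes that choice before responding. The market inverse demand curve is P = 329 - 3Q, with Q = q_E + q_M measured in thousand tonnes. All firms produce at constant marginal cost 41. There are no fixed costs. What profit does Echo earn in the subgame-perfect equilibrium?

Solve by backward induction. Given q_E, the follower Meridian maximises π_M = (329 - 3q_E - 3q_M)q_M - 41q_M.
∂π_M/∂q_M = 288 - 3q_E - 6q_M = 0 gives the reaction function q_M = (288 - 3q_E)/6.
The leader anticipates this reaction. Substituting into P = 329 - 3Q gives P = 185 - (3/2)q_E, so π_E = (185 - (3/2)q_E)q_E - 41q_E.
The leader's first-order condition 144 - 3q_E = 0 yields q_E = 48.
Then q_M = (288 - 3·48)/6 = 24.
Price P = 329 - 3·72 = 113.
Echo's profit: (113 - 41)·48 = 3456.

3456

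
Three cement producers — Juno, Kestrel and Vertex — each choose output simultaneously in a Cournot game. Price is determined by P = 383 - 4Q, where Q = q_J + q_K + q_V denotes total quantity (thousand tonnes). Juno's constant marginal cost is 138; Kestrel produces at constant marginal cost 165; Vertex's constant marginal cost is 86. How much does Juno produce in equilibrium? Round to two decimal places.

13.75

Juno's profit: π_J = (383 - 4Q)q_J - (138q_J). Setting ∂π_J/∂q_J = 0: 245 - 8q_J - 4(q_K + q_V) = 0.
Kestrel's profit: π_K = (383 - 4Q)q_K - (165q_K). Setting ∂π_K/∂q_K = 0: 218 - 8q_K - 4(q_J + q_V) = 0.
Vertex's first-order condition: 297 - 8q_V - 4(q_J + q_K) = 0.
Adding the 3 first-order conditions: 760 − 16Q = 0, so Q = 95/2.
Back-substituting: q_J = (245 − 190)/4 = 55/4, q_K = (218 − 190)/4 = 7, q_V = (297 − 190)/4 = 107/4.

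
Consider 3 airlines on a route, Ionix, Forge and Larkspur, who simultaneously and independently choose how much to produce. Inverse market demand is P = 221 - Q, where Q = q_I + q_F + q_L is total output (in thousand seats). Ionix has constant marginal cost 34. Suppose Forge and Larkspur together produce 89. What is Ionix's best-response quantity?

With rivals' combined output fixed at 89, Ionix's profit is π_I = (221 - 89 - q_I)q_I - (34q_I) = (132 - q_I)q_I - (34q_I).
∂π_I/∂q_I = 98 - 2q_I = 0, so q_I = 49.

49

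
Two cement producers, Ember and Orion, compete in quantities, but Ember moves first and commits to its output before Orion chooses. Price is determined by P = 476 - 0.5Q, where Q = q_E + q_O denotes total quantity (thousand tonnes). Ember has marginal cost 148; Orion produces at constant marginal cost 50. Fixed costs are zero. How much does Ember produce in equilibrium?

230

The follower Orion best-responds to any q_E: π_O = (476 - 0.5Q)q_O - 50q_O.
Follower FOC: 426 - (1/2)q_E - q_O = 0, so q_O(q_E) = (426 - (1/2)q_E).
The leader anticipates this reaction. Substituting into P = 476 - 0.5Q gives P = 263 - (1/4)q_E, so π_E = (263 - (1/4)q_E)q_E - 148q_E.
Maximising: ∂π_E/∂q_E = 115 - (1/2)q_E = 0, giving q_E = 230.
Then q_O = (426 - (1/2)·230) = 311.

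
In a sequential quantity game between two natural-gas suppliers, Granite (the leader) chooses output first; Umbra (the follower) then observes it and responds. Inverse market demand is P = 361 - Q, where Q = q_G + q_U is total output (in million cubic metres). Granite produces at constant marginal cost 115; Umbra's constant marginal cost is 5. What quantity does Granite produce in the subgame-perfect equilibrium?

68

The follower Umbra best-responds to any q_G: π_U = (361 - Q)q_U - 5q_U.
∂π_U/∂q_U = 356 - q_G - 2q_U = 0 gives the reaction function q_U = (356 - q_G)/2.
Granite substitutes q_U(q_G) into its own profit: π_G = q_G(361 - q_G - (356 - q_G)/2) - 115q_G = (183 - (1/2)q_G)q_G - 115q_G.
Leader FOC: 68 - q_G = 0, so q_G = 68.
Then q_U = (356 - 68)/2 = 144.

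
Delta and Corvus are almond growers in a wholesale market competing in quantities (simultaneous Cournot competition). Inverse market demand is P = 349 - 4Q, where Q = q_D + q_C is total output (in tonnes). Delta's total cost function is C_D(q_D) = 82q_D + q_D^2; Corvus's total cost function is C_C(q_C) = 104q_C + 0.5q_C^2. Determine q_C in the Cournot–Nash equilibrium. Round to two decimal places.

Delta's profit: π_D = (349 - 4Q)q_D - (82q_D + q_D²). Setting ∂π_D/∂q_D = 0: 267 - 10q_D - 4(q_C) = 0.
Corvus's profit: π_C = (349 - 4Q)q_C - (104q_C + (1/2)q_C²). Setting ∂π_C/∂q_C = 0: 245 - 9q_C - 4(q_D) = 0.
Best responses: q_D = (267 - 4q_C)/10, q_C = (245 - 4q_D)/9.
Solving the pair: q_D = 1423/74, q_C = 691/37.

18.68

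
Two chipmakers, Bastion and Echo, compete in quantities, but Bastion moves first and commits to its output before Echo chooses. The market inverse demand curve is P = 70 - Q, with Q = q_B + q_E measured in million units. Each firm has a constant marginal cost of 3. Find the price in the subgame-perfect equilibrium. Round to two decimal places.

19.75

The follower Echo best-responds to any q_B: π_E = (70 - Q)q_E - 3q_E.
∂π_E/∂q_E = 67 - q_B - 2q_E = 0 gives the reaction function q_E = (67 - q_B)/2.
Bastion substitutes q_E(q_B) into its own profit: π_B = q_B(70 - q_B - (67 - q_B)/2) - 3q_B = (73/2 - (1/2)q_B)q_B - 3q_B.
Leader FOC: 67/2 - q_B = 0, so q_B = 67/2.
Then q_E = (67 - 67/2)/2 = 67/4.
Total output Q = 201/4, so price P = 70 - 201/4 = 79/4.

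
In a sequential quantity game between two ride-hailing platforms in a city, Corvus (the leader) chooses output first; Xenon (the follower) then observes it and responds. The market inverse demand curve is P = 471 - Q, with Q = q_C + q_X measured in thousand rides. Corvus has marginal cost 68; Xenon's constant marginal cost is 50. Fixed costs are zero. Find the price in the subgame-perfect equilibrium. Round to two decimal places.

164.25

The follower Xenon best-responds to any q_C: π_X = (471 - Q)q_X - 50q_X.
∂π_X/∂q_X = 421 - q_C - 2q_X = 0 gives the reaction function q_X = (421 - q_C)/2.
Corvus substitutes q_X(q_C) into its own profit: π_C = q_C(471 - q_C - (421 - q_C)/2) - 68q_C = (521/2 - (1/2)q_C)q_C - 68q_C.
Leader FOC: 385/2 - q_C = 0, so q_C = 385/2.
Then q_X = (421 - 385/2)/2 = 457/4.
Total output Q = 1227/4, so price P = 471 - 1227/4 = 657/4.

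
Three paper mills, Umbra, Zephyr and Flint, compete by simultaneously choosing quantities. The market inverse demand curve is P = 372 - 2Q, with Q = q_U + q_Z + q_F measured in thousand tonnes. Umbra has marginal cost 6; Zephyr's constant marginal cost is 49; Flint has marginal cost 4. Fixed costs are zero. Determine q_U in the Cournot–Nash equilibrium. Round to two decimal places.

50.88

Umbra's profit: π_U = (372 - 2Q)q_U - (6q_U). Setting ∂π_U/∂q_U = 0: 366 - 4q_U - 2(q_Z + q_F) = 0.
Zephyr's profit: π_Z = (372 - 2Q)q_Z - (49q_Z). Setting ∂π_Z/∂q_Z = 0: 323 - 4q_Z - 2(q_U + q_F) = 0.
Flint's first-order condition: 368 - 4q_F - 2(q_U + q_Z) = 0.
Summing all 3 equations gives 1057 − 8Q = 0, hence Q = 1057/8.
Back-substituting: q_U = (366 − 1057/4)/2 = 407/8, q_Z = (323 − 1057/4)/2 = 235/8, q_F = (368 − 1057/4)/2 = 415/8.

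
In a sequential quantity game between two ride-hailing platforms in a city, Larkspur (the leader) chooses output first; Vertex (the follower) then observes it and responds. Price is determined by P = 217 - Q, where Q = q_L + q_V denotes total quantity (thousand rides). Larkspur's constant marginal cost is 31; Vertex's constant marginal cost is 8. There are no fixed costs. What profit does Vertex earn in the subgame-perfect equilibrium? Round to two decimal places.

4064.06

The follower Vertex best-responds to any q_L: π_V = (217 - Q)q_V - 8q_V.
Follower FOC: 209 - q_L - 2q_V = 0, so q_V(q_L) = (209 - q_L)/2.
Larkspur substitutes q_V(q_L) into its own profit: π_L = q_L(217 - q_L - (209 - q_L)/2) - 31q_L = (225/2 - (1/2)q_L)q_L - 31q_L.
Leader FOC: 163/2 - q_L = 0, so q_L = 163/2.
Then q_V = (209 - 163/2)/2 = 255/4.
Price P = 217 - 581/4 = 287/4.
Vertex's profit: (287/4 - 8)·(255/4) = 4064.0625.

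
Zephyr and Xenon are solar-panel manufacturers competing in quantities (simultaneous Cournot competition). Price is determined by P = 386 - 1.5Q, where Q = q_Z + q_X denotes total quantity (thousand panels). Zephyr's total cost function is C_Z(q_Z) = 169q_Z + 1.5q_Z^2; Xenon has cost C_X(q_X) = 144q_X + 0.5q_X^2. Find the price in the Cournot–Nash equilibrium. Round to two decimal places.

Zephyr's profit: π_Z = (386 - 1.5Q)q_Z - (169q_Z + (3/2)q_Z²). Setting ∂π_Z/∂q_Z = 0: 217 - 6q_Z - (3/2)(q_X) = 0.
Xenon's first-order condition: 242 - 4q_X - (3/2)(q_Z) = 0.
Best responses: q_Z = (217 - (3/2)q_X)/6, q_X = (242 - (3/2)q_Z)/4.
Substituting one into the other gives q_Z = 23.2184 and q_X = 1502/29.
Total output Q = 75.0115, so price P = 386 - (3/2)·75.0115 = 273.4828.

273.48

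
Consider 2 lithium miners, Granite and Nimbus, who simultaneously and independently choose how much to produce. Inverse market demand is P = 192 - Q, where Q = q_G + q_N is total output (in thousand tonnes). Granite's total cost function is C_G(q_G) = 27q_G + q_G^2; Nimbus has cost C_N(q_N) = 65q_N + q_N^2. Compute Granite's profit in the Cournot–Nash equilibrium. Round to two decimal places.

Granite's profit: π_G = (192 - Q)q_G - (27q_G + q_G²). Setting ∂π_G/∂q_G = 0: 165 - 4q_G - (q_N) = 0.
Nimbus's first-order condition: 127 - 4q_N - (q_G) = 0.
Best responses: q_G = (165 - q_N)/4, q_N = (127 - q_G)/4.
Solving the pair: q_G = 533/15, q_N = 343/15.
Price P = 192 - 292/5 = 668/5.
Granite's profit: (668/5)·(533/15) - 27·(533/15) - (533/15)² = 2525.2356.

2525.24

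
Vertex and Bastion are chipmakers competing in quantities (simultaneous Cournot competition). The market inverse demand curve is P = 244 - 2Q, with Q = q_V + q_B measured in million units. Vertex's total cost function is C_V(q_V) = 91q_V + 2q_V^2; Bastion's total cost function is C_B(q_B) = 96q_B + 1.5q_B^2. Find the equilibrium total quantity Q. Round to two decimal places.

31.79

Vertex's profit: π_V = (244 - 2Q)q_V - (91q_V + 2q_V²). Setting ∂π_V/∂q_V = 0: 153 - 8q_V - 2(q_B) = 0.
Bastion's profit: π_B = (244 - 2Q)q_B - (96q_B + (3/2)q_B²). Setting ∂π_B/∂q_B = 0: 148 - 7q_B - 2(q_V) = 0.
Rearranging gives the reaction functions q_V = (153 - 2q_B)/8 and q_B = (148 - 2q_V)/7.
Solving the pair: q_V = 775/52, q_B = 439/26.
Total output Q = 775/52 + 439/26 = 1653/52.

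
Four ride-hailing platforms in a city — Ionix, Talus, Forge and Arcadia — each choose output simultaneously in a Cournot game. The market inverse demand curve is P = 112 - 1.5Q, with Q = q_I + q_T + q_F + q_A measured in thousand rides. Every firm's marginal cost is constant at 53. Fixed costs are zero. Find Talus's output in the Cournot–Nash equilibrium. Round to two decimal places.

Each firm earns π_i = (112 - 1.5Q)q_i - 53q_i.
Setting ∂π_i/∂q_i = 0 with rivals' quantities fixed: 59 - 3q_i - (3/2)·Σ_{j≠i} q_j = 0.
By symmetry each firm produces the same amount; substituting Σ_{j≠i} q_j = 3q_i yields q_i = 59/(15/2) = 118/15.

7.87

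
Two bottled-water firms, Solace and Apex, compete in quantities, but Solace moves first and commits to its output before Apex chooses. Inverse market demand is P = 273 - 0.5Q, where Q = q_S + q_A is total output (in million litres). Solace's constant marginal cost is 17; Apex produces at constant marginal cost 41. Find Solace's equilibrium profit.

19600

The follower Apex best-responds to any q_S: π_A = (273 - 0.5Q)q_A - 41q_A.
∂π_A/∂q_A = 232 - (1/2)q_S - q_A = 0 gives the reaction function q_A = (232 - (1/2)q_S).
Solace substitutes q_A(q_S) into its own profit: π_S = q_S(273 - (1/2)q_S - (232 - (1/2)q_S)/2) - 17q_S = (157 - (1/4)q_S)q_S - 17q_S.
Leader FOC: 140 - (1/2)q_S = 0, so q_S = 280.
Then q_A = (232 - (1/2)·280) = 92.
Price P = 273 - (1/2)·372 = 87.
Solace's profit: (87 - 17)·280 = 19600.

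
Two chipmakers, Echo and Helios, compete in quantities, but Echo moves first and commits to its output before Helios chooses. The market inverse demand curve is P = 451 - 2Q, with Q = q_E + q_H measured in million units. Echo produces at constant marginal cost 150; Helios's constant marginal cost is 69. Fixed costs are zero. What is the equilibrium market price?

Solve by backward induction. Given q_E, the follower Helios maximises π_H = (451 - 2q_E - 2q_H)q_H - 69q_H.
Follower FOC: 382 - 2q_E - 4q_H = 0, so q_H(q_E) = (382 - 2q_E)/4.
The leader anticipates this reaction. Substituting into P = 451 - 2Q gives P = 260 - q_E, so π_E = (260 - q_E)q_E - 150q_E.
The leader's first-order condition 110 - 2q_E = 0 yields q_E = 55.
Then q_H = (382 - 2·55)/4 = 68.
Total output Q = 123, so price P = 451 - 2·123 = 205.

205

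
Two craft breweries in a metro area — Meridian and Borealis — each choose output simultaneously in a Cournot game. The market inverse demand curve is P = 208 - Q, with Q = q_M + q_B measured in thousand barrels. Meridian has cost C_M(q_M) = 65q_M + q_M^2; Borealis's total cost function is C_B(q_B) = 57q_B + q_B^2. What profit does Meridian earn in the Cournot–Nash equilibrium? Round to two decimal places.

1575.48

Meridian's profit: π_M = (208 - Q)q_M - (65q_M + q_M²). Setting ∂π_M/∂q_M = 0: 143 - 4q_M - (q_B) = 0.
Borealis's first-order condition: 151 - 4q_B - (q_M) = 0.
Rearranging gives the reaction functions q_M = (143 - q_B)/4 and q_B = (151 - q_M)/4.
Substituting one into the other gives q_M = 421/15 and q_B = 461/15.
Price P = 208 - 294/5 = 746/5.
Meridian's profit: (746/5)·(421/15) - 65·(421/15) - (421/15)² = 1575.4756.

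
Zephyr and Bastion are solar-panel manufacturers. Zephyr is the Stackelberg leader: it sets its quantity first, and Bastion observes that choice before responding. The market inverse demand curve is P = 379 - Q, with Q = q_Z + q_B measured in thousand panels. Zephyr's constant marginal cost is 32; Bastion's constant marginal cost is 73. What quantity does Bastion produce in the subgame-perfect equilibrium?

56

Solve by backward induction. Given q_Z, the follower Bastion maximises π_B = (379 - q_Z - q_B)q_B - 73q_B.
Follower FOC: 306 - q_Z - 2q_B = 0, so q_B(q_Z) = (306 - q_Z)/2.
Zephyr substitutes q_B(q_Z) into its own profit: π_Z = q_Z(379 - q_Z - (306 - q_Z)/2) - 32q_Z = (226 - (1/2)q_Z)q_Z - 32q_Z.
The leader's first-order condition 194 - q_Z = 0 yields q_Z = 194.
Then q_B = (306 - 194)/2 = 56.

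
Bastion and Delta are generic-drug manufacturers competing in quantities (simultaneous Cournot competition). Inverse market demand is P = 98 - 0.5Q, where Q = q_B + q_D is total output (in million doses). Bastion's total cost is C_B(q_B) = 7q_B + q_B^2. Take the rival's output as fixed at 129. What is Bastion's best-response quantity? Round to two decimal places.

8.83

With the rival's output fixed at 129, Bastion's profit is π_B = (98 - (1/2)·129 - (1/2)q_B)q_B - (7q_B + q_B²) = (67/2 - (1/2)q_B)q_B - (7q_B + q_B²).
∂π_B/∂q_B = 53/2 - 3q_B = 0, so q_B = 53/6.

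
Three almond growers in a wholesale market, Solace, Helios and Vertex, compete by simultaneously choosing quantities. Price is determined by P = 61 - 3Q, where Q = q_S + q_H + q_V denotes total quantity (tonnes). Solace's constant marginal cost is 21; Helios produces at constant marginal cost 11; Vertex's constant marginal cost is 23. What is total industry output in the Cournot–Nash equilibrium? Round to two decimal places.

Solace's profit: π_S = (61 - 3Q)q_S - (21q_S). Setting ∂π_S/∂q_S = 0: 40 - 6q_S - 3(q_H + q_V) = 0.
Helios's profit: π_H = (61 - 3Q)q_H - (11q_H). Setting ∂π_H/∂q_H = 0: 50 - 6q_H - 3(q_S + q_V) = 0.
Vertex's profit: π_V = (61 - 3Q)q_V - (23q_V). Setting ∂π_V/∂q_V = 0: 38 - 6q_V - 3(q_S + q_H) = 0.
Adding the 3 conditions: 128 − 6Q − 6Q = 0, i.e. Q = 32/3.
Back-substituting: q_S = (40 − 32)/3 = 8/3, q_H = (50 − 32)/3 = 6, q_V = (38 − 32)/3 = 2.
Total output Q = 8/3 + 6 + 2 = 32/3.

10.67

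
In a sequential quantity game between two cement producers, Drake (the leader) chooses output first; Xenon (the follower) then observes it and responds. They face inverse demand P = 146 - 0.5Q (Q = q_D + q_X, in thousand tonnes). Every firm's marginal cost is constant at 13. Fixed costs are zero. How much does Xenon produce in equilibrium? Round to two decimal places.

Solve by backward induction. Given q_D, the follower Xenon maximises π_X = (146 - (1/2)q_D - (1/2)q_X)q_X - 13q_X.
Setting the follower's marginal profit to zero, 133 - (1/2)q_D - q_X = 0, i.e. q_X = (133 - (1/2)q_D).
The leader anticipates this reaction. Substituting into P = 146 - 0.5Q gives P = 159/2 - (1/4)q_D, so π_D = (159/2 - (1/4)q_D)q_D - 13q_D.
The leader's first-order condition 133/2 - (1/2)q_D = 0 yields q_D = 133.
Then q_X = (133 - (1/2)·133) = 133/2.

66.50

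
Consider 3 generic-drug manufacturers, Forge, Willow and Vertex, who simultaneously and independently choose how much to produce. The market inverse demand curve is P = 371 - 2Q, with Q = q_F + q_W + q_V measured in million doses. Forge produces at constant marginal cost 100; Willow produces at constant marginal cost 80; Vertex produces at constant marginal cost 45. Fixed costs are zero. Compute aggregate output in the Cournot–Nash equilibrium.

111

Forge's profit: π_F = (371 - 2Q)q_F - (100q_F). Setting ∂π_F/∂q_F = 0: 271 - 4q_F - 2(q_W + q_V) = 0.
Willow's profit: π_W = (371 - 2Q)q_W - (80q_W). Setting ∂π_W/∂q_W = 0: 291 - 4q_W - 2(q_F + q_V) = 0.
Vertex's profit: π_V = (371 - 2Q)q_V - (45q_V). Setting ∂π_V/∂q_V = 0: 326 - 4q_V - 2(q_F + q_W) = 0.
Adding the 3 conditions: 888 − 4Q − 4Q = 0, i.e. Q = 111.
Back-substituting: q_F = (271 − 222)/2 = 49/2, q_W = (291 − 222)/2 = 69/2, q_V = (326 − 222)/2 = 52.
Total output Q = 49/2 + 69/2 + 52 = 111.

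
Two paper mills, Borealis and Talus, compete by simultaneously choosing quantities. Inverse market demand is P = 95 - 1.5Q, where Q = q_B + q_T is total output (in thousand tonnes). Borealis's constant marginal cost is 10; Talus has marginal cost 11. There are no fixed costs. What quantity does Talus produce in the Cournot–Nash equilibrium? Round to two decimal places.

18.44

Borealis's profit: π_B = (95 - 1.5Q)q_B - (10q_B). Setting ∂π_B/∂q_B = 0: 85 - 3q_B - (3/2)(q_T) = 0.
Talus's profit: π_T = (95 - 1.5Q)q_T - (11q_T). Setting ∂π_T/∂q_T = 0: 84 - 3q_T - (3/2)(q_B) = 0.
So q_B = (85 - (3/2)q_T)/3 and q_T = (84 - (3/2)q_B)/3.
Solving the pair: q_B = 172/9, q_T = 166/9.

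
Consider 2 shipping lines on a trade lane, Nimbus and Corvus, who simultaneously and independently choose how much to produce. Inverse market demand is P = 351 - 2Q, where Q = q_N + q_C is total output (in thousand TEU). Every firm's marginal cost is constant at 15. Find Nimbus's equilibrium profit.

A representative firm's profit is π_i = q_i(351 - 2Q) - 15q_i.
Setting ∂π_i/∂q_i = 0 with rivals' quantities fixed: 336 - 4q_i - 2q_j = 0.
With identical firms every q_j equals q_i, so q_j = q_i and 336 = 6q_i, giving q_i = 56.
Price P = 351 - 2·112 = 127.
Nimbus's profit: (127 - 15)·56 = 6272.

6272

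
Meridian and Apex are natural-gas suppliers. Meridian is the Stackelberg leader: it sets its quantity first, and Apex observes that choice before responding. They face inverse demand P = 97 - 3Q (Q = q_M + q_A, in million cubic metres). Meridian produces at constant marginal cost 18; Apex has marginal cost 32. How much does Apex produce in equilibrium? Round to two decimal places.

3.08

The follower Apex best-responds to any q_M: π_A = (97 - 3Q)q_A - 32q_A.
Follower FOC: 65 - 3q_M - 6q_A = 0, so q_A(q_M) = (65 - 3q_M)/6.
The leader anticipates this reaction. Substituting into P = 97 - 3Q gives P = 129/2 - (3/2)q_M, so π_M = (129/2 - (3/2)q_M)q_M - 18q_M.
Maximising: ∂π_M/∂q_M = 93/2 - 3q_M = 0, giving q_M = 31/2.
Then q_A = (65 - 3·(31/2))/6 = 37/12.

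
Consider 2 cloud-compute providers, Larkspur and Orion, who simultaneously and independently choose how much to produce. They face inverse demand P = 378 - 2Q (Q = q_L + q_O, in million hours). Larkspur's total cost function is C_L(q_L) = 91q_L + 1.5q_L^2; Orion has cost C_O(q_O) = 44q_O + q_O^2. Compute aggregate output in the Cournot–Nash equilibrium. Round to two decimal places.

Larkspur's profit: π_L = (378 - 2Q)q_L - (91q_L + (3/2)q_L²). Setting ∂π_L/∂q_L = 0: 287 - 7q_L - 2(q_O) = 0.
Orion's profit: π_O = (378 - 2Q)q_O - (44q_O + q_O²). Setting ∂π_O/∂q_O = 0: 334 - 6q_O - 2(q_L) = 0.
So q_L = (287 - 2q_O)/7 and q_O = (334 - 2q_L)/6.
Substituting one into the other gives q_L = 527/19 and q_O = 882/19.
Total output Q = 527/19 + 882/19 = 1409/19.

74.16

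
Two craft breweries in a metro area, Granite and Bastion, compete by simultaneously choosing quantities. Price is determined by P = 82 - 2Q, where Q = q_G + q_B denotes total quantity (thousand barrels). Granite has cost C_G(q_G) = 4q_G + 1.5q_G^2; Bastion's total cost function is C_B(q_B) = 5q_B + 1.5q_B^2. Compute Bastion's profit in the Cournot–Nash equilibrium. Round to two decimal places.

253.54

Granite's profit: π_G = (82 - 2Q)q_G - (4q_G + (3/2)q_G²). Setting ∂π_G/∂q_G = 0: 78 - 7q_G - 2(q_B) = 0.
Bastion's profit: π_B = (82 - 2Q)q_B - (5q_B + (3/2)q_B²). Setting ∂π_B/∂q_B = 0: 77 - 7q_B - 2(q_G) = 0.
Rearranging gives the reaction functions q_G = (78 - 2q_B)/7 and q_B = (77 - 2q_G)/7.
Solving the pair: q_G = 392/45, q_B = 383/45.
Price P = 82 - 2·(155/9) = 428/9.
Bastion's profit: (428/9)·(383/45) - 5·(383/45) - (3/2)(383/45)² = 253.5365.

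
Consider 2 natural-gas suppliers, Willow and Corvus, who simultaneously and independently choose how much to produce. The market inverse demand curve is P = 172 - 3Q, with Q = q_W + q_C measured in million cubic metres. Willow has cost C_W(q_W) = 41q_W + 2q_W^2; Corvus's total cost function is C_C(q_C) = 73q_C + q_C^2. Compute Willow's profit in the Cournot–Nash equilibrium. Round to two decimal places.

559.41

Willow's profit: π_W = (172 - 3Q)q_W - (41q_W + 2q_W²). Setting ∂π_W/∂q_W = 0: 131 - 10q_W - 3(q_C) = 0.
Corvus's profit: π_C = (172 - 3Q)q_C - (73q_C + q_C²). Setting ∂π_C/∂q_C = 0: 99 - 8q_C - 3(q_W) = 0.
So q_W = (131 - 3q_C)/10 and q_C = (99 - 3q_W)/8.
Solving the pair: q_W = 751/71, q_C = 597/71.
Price P = 172 - 3·(1348/71) = 115.0423.
Willow's profit: 115.0423·(751/71) - 41·(751/71) - 2(751/71)² = 559.4138.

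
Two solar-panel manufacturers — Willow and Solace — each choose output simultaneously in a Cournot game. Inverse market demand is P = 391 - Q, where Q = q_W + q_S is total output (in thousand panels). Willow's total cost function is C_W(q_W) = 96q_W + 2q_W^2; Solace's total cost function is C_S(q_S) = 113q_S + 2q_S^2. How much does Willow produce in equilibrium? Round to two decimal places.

Willow's profit: π_W = (391 - Q)q_W - (96q_W + 2q_W²). Setting ∂π_W/∂q_W = 0: 295 - 6q_W - (q_S) = 0.
Solace's first-order condition: 278 - 6q_S - (q_W) = 0.
Rearranging gives the reaction functions q_W = (295 - q_S)/6 and q_S = (278 - q_W)/6.
Substituting one into the other gives q_W = 1492/35 and q_S = 1373/35.

42.63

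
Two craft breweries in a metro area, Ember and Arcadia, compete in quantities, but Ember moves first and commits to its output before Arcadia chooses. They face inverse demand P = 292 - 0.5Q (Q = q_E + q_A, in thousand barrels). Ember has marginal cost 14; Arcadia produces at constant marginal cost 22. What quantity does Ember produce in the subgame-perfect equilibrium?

286

The follower Arcadia best-responds to any q_E: π_A = (292 - 0.5Q)q_A - 22q_A.
Setting the follower's marginal profit to zero, 270 - (1/2)q_E - q_A = 0, i.e. q_A = (270 - (1/2)q_E).
The leader anticipates this reaction. Substituting into P = 292 - 0.5Q gives P = 157 - (1/4)q_E, so π_E = (157 - (1/4)q_E)q_E - 14q_E.
Leader FOC: 143 - (1/2)q_E = 0, so q_E = 286.
Then q_A = (270 - (1/2)·286) = 127.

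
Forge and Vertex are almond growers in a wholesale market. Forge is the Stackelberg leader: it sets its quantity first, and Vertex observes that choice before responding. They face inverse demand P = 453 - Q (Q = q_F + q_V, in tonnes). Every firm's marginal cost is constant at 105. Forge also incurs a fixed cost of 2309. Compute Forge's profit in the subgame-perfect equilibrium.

12829

The follower Vertex best-responds to any q_F: π_V = (453 - Q)q_V - 105q_V.
∂π_V/∂q_V = 348 - q_F - 2q_V = 0 gives the reaction function q_V = (348 - q_F)/2.
Forge substitutes q_V(q_F) into its own profit: π_F = q_F(453 - q_F - (348 - q_F)/2) - 105q_F = (279 - (1/2)q_F)q_F - 105q_F.
Leader FOC: 174 - q_F = 0, so q_F = 174.
Then q_V = (348 - 174)/2 = 87.
Price P = 453 - 261 = 192.
Forge's profit: (192 - 105)·174 - 2309 = 12829.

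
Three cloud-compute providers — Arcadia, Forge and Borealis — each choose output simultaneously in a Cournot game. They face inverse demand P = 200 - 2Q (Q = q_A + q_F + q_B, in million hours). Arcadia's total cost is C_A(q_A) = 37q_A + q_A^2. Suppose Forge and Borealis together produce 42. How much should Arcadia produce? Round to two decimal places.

With rivals' combined output fixed at 42, Arcadia's profit is π_A = (200 - 2·42 - 2q_A)q_A - (37q_A + q_A²) = (116 - 2q_A)q_A - (37q_A + q_A²).
∂π_A/∂q_A = 79 - 6q_A = 0, so q_A = 79/6.

13.17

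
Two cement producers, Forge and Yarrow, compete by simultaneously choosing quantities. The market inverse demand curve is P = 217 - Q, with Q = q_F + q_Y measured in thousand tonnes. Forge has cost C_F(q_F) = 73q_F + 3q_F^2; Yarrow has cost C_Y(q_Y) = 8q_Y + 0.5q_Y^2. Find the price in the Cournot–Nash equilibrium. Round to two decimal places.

Forge's profit: π_F = (217 - Q)q_F - (73q_F + 3q_F²). Setting ∂π_F/∂q_F = 0: 144 - 8q_F - (q_Y) = 0.
Yarrow's first-order condition: 209 - 3q_Y - (q_F) = 0.
Rearranging gives the reaction functions q_F = (144 - q_Y)/8 and q_Y = (209 - q_F)/3.
Solving the pair: q_F = 223/23, q_Y = 1528/23.
Total output Q = 1751/23, so price P = 217 - 1751/23 = 140.8696.

140.87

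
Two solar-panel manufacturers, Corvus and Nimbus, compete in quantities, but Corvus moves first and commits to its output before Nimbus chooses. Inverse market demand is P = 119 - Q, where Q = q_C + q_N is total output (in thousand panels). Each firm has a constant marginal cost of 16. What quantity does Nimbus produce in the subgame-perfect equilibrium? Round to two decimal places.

Solve by backward induction. Given q_C, the follower Nimbus maximises π_N = (119 - q_C - q_N)q_N - 16q_N.
Setting the follower's marginal profit to zero, 103 - q_C - 2q_N = 0, i.e. q_N = (103 - q_C)/2.
The leader anticipates this reaction. Substituting into P = 119 - Q gives P = 135/2 - (1/2)q_C, so π_C = (135/2 - (1/2)q_C)q_C - 16q_C.
Maximising: ∂π_C/∂q_C = 103/2 - q_C = 0, giving q_C = 103/2.
Then q_N = (103 - 103/2)/2 = 103/4.

25.75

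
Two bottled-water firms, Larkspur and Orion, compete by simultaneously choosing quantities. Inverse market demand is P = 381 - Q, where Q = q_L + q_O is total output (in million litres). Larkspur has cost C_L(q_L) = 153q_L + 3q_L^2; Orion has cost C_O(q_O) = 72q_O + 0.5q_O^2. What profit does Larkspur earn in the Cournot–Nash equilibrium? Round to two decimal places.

Larkspur's profit: π_L = (381 - Q)q_L - (153q_L + 3q_L²). Setting ∂π_L/∂q_L = 0: 228 - 8q_L - (q_O) = 0.
Orion's profit: π_O = (381 - Q)q_O - (72q_O + (1/2)q_O²). Setting ∂π_O/∂q_O = 0: 309 - 3q_O - (q_L) = 0.
Rearranging gives the reaction functions q_L = (228 - q_O)/8 and q_O = (309 - q_L)/3.
Solving the pair: q_L = 375/23, q_O = 97.5652.
Price P = 381 - 113.8696 = 267.1304.
Larkspur's profit: 267.1304·(375/23) - 153·(375/23) - 3(375/23)² = 1063.3270.

1063.33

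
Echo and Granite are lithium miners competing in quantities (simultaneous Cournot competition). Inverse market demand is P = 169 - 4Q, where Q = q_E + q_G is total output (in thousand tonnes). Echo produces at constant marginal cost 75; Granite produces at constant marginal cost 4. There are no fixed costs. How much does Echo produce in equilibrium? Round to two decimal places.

1.92

Echo's profit: π_E = (169 - 4Q)q_E - (75q_E). Setting ∂π_E/∂q_E = 0: 94 - 8q_E - 4(q_G) = 0.
Granite's profit: π_G = (169 - 4Q)q_G - (4q_G). Setting ∂π_G/∂q_G = 0: 165 - 8q_G - 4(q_E) = 0.
Best responses: q_E = (94 - 4q_G)/8, q_G = (165 - 4q_E)/8.
Solving the pair: q_E = 23/12, q_G = 59/3.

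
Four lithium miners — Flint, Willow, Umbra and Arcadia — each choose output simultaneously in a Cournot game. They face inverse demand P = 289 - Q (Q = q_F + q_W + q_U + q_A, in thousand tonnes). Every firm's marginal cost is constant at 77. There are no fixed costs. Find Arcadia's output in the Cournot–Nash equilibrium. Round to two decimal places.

A representative firm's profit is π_i = q_i(289 - Q) - 77q_i.
First-order condition (treating rivals' output as given): 212 - 2q_i - Σ_{j≠i} q_j = 0.
With identical firms every q_j equals q_i, so Σ_{j≠i} q_j = 3q_i and 212 = 5q_i, giving q_i = 212/5.

42.40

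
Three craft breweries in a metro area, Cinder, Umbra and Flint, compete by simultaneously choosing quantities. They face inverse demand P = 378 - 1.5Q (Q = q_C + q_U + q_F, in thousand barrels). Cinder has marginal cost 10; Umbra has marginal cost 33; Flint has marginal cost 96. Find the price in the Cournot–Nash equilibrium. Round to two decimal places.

Cinder's profit: π_C = (378 - 1.5Q)q_C - (10q_C). Setting ∂π_C/∂q_C = 0: 368 - 3q_C - (3/2)(q_U + q_F) = 0.
Umbra's profit: π_U = (378 - 1.5Q)q_U - (33q_U). Setting ∂π_U/∂q_U = 0: 345 - 3q_U - (3/2)(q_C + q_F) = 0.
Flint's profit: π_F = (378 - 1.5Q)q_F - (96q_F). Setting ∂π_F/∂q_F = 0: 282 - 3q_F - (3/2)(q_C + q_U) = 0.
Adding the 3 first-order conditions: 995 − 6Q = 0, so Q = 995/6.
Back-substituting: q_C = (368 − 995/4)/(3/2) = 159/2, q_U = (345 − 995/4)/(3/2) = 385/6, q_F = (282 − 995/4)/(3/2) = 133/6.
Total output Q = 995/6, so price P = 378 - (3/2)·(995/6) = 517/4.

129.25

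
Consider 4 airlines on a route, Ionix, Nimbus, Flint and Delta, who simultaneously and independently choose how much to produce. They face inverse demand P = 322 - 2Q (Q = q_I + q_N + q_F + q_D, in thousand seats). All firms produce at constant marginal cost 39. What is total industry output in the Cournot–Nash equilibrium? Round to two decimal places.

A representative firm's profit is π_i = q_i(322 - 2Q) - 39q_i.
Setting ∂π_i/∂q_i = 0 with rivals' quantities fixed: 283 - 4q_i - 2·Σ_{j≠i} q_j = 0.
With identical firms every q_j equals q_i, so Σ_{j≠i} q_j = 3q_i and 283 = 10q_i, giving q_i = 283/10.
Total output Q = 283/10 + 283/10 + 283/10 + 283/10 = 566/5.

113.20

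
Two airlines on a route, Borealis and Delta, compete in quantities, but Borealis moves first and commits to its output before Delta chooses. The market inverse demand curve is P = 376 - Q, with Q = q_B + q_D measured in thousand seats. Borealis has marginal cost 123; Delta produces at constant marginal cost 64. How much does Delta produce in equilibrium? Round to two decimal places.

Solve by backward induction. Given q_B, the follower Delta maximises π_D = (376 - q_B - q_D)q_D - 64q_D.
Follower FOC: 312 - q_B - 2q_D = 0, so q_D(q_B) = (312 - q_B)/2.
Borealis substitutes q_D(q_B) into its own profit: π_B = q_B(376 - q_B - (312 - q_B)/2) - 123q_B = (220 - (1/2)q_B)q_B - 123q_B.
Maximising: ∂π_B/∂q_B = 97 - q_B = 0, giving q_B = 97.
Then q_D = (312 - 97)/2 = 215/2.

107.50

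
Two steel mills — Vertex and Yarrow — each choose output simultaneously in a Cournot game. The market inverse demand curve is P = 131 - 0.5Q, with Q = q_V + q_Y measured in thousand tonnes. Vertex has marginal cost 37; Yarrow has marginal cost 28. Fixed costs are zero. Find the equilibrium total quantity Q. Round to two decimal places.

Vertex's profit: π_V = (131 - 0.5Q)q_V - (37q_V). Setting ∂π_V/∂q_V = 0: 94 - q_V - (1/2)(q_Y) = 0.
Yarrow's profit: π_Y = (131 - 0.5Q)q_Y - (28q_Y). Setting ∂π_Y/∂q_Y = 0: 103 - q_Y - (1/2)(q_V) = 0.
So q_V = (94 - (1/2)q_Y) and q_Y = (103 - (1/2)q_V).
Solving the pair: q_V = 170/3, q_Y = 224/3.
Total output Q = 170/3 + 224/3 = 394/3.

131.33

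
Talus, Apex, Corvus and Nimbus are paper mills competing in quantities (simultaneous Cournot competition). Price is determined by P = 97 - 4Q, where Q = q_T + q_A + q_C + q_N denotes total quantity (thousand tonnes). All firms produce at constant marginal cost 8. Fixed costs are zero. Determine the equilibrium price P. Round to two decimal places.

25.80

Each firm earns π_i = (97 - 4Q)q_i - 8q_i.
Setting ∂π_i/∂q_i = 0 with rivals' quantities fixed: 89 - 8q_i - 4·Σ_{j≠i} q_j = 0.
With identical firms every q_j equals q_i, so Σ_{j≠i} q_j = 3q_i and 89 = 20q_i, giving q_i = 89/20.
Total output Q = 89/5, so price P = 97 - 4·(89/5) = 129/5.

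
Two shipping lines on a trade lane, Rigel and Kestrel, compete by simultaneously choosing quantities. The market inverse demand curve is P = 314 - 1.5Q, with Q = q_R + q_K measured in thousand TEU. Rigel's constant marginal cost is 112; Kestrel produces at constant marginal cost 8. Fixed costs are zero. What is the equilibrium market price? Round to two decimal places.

144.67

Rigel's profit: π_R = (314 - 1.5Q)q_R - (112q_R). Setting ∂π_R/∂q_R = 0: 202 - 3q_R - (3/2)(q_K) = 0.
Kestrel's profit: π_K = (314 - 1.5Q)q_K - (8q_K). Setting ∂π_K/∂q_K = 0: 306 - 3q_K - (3/2)(q_R) = 0.
So q_R = (202 - (3/2)q_K)/3 and q_K = (306 - (3/2)q_R)/3.
Solving the pair: q_R = 196/9, q_K = 820/9.
Total output Q = 1016/9, so price P = 314 - (3/2)·(1016/9) = 434/3.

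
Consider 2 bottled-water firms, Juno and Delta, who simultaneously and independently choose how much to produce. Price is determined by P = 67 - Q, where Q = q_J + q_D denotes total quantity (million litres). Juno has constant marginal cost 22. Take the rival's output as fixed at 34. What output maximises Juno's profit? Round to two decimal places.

With the rival's output fixed at 34, Juno's profit is π_J = (67 - 34 - q_J)q_J - (22q_J) = (33 - q_J)q_J - (22q_J).
∂π_J/∂q_J = 11 - 2q_J = 0, so q_J = 11/2.

5.50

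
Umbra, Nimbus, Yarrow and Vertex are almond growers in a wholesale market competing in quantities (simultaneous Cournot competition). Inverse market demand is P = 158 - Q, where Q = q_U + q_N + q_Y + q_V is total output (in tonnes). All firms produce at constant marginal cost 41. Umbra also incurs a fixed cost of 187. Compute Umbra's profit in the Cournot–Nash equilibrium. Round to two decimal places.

360.56

A representative firm's profit is π_i = q_i(158 - Q) - 41q_i.
First-order condition (treating rivals' output as given): 117 - 2q_i - Σ_{j≠i} q_j = 0.
By symmetry each firm produces the same amount; substituting Σ_{j≠i} q_j = 3q_i yields q_i = 117/5.
Price P = 158 - 468/5 = 322/5.
Umbra's profit: (322/5 - 41)·(117/5) - 187 = 360.5600.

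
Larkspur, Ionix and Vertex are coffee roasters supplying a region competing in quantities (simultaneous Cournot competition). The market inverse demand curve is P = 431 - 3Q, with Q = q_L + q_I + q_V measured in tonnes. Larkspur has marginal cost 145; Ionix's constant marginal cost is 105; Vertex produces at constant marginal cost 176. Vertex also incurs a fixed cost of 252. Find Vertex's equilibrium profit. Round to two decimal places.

235.69

Larkspur's profit: π_L = (431 - 3Q)q_L - (145q_L). Setting ∂π_L/∂q_L = 0: 286 - 6q_L - 3(q_I + q_V) = 0.
Ionix's first-order condition: 326 - 6q_I - 3(q_L + q_V) = 0.
Vertex's profit: π_V = (431 - 3Q)q_V - (176q_V). Setting ∂π_V/∂q_V = 0: 255 - 6q_V - 3(q_L + q_I) = 0.
Adding the 3 first-order conditions: 867 − 12Q = 0, so Q = 289/4.
Back-substituting: q_L = (286 − 867/4)/3 = 277/12, q_I = (326 − 867/4)/3 = 437/12, q_V = (255 − 867/4)/3 = 51/4.
Price P = 431 - 3·(289/4) = 857/4.
Vertex's profit: (857/4 - 176)·(51/4) - 252 = 235.6875.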